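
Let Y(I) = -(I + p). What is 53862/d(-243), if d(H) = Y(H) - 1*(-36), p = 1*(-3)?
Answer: 191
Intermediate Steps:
p = -3
Y(I) = 3 - I (Y(I) = -(I - 3) = -(-3 + I) = 3 - I)
d(H) = 39 - H (d(H) = (3 - H) - 1*(-36) = (3 - H) + 36 = 39 - H)
53862/d(-243) = 53862/(39 - 1*(-243)) = 53862/(39 + 243) = 53862/282 = 53862*(1/282) = 191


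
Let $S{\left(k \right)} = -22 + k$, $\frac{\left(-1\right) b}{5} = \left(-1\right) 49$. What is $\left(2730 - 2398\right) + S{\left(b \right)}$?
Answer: $555$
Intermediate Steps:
$b = 245$ ($b = - 5 \left(\left(-1\right) 49\right) = \left(-5\right) \left(-49\right) = 245$)
$\left(2730 - 2398\right) + S{\left(b \right)} = \left(2730 - 2398\right) + \left(-22 + 245\right) = 332 + 223 = 555$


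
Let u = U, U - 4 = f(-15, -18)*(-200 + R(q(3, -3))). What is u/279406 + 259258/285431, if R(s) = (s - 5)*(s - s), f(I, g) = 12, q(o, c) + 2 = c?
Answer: 35877174036/39875566993 ≈ 0.89973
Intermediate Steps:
q(o, c) = -2 + c
R(s) = 0 (R(s) = (-5 + s)*0 = 0)
U = -2396 (U = 4 + 12*(-200 + 0) = 4 + 12*(-200) = 4 - 2400 = -2396)
u = -2396
u/279406 + 259258/285431 = -2396/279406 + 259258/285431 = -2396*1/279406 + 259258*(1/285431) = -1198/139703 + 259258/285431 = 35877174036/39875566993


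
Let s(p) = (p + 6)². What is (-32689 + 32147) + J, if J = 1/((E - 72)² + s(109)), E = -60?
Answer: -16611757/30649 ≈ -542.00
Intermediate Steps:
s(p) = (6 + p)²
J = 1/30649 (J = 1/((-60 - 72)² + (6 + 109)²) = 1/((-132)² + 115²) = 1/(17424 + 13225) = 1/30649 ≈ 3.2627e-5)
(-32689 + 32147) + J = (-32689 + 32147) + 1/30649 = -542 + 1/30649 = -16611757/30649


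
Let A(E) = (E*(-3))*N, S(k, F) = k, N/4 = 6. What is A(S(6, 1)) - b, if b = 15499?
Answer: -15931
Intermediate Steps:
N = 24 (N = 4*6 = 24)
A(E) = -72*E (A(E) = (E*(-3))*24 = -3*E*24 = -72*E)
A(S(6, 1)) - b = -72*6 - 1*15499 = -432 - 15499 = -15931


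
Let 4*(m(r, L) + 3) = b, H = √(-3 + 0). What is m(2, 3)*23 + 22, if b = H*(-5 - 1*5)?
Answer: -47 - 115*I*√3/2 ≈ -47.0 - 99.593*I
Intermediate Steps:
H = I*√3 (H = √(-3) = I*√3 ≈ 1.732*I)
b = -10*I*√3 (b = (I*√3)*(-5 - 1*5) = (I*√3)*(-5 - 5) = (I*√3)*(-10) = -10*I*√3 ≈ -17.32*I)
m(r, L) = -3 - 5*I*√3/2 (m(r, L) = -3 + (-10*I*√3)/4 = -3 - 5*I*√3/2)
m(2, 3)*23 + 22 = (-3 - 5*I*√3/2)*23 + 22 = (-69 - 115*I*√3/2) + 22 = -47 - 115*I*√3/2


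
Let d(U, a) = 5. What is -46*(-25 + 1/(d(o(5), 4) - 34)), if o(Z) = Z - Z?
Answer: 33396/29 ≈ 1151.6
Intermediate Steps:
o(Z) = 0
-46*(-25 + 1/(d(o(5), 4) - 34)) = -46*(-25 + 1/(5 - 34)) = -46*(-25 + 1/(-29)) = -46*(-25 - 1/29) = -46*(-726/29) = 33396/29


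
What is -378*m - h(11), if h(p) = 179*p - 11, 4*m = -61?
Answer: 7613/2 ≈ 3806.5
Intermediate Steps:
m = -61/4 (m = (¼)*(-61) = -61/4 ≈ -15.250)
h(p) = -11 + 179*p
-378*m - h(11) = -378*(-61/4) - (-11 + 179*11) = 11529/2 - (-11 + 1969) = 11529/2 - 1*1958 = 11529/2 - 1958 = 7613/2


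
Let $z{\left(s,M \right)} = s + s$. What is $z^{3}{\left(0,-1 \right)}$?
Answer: $0$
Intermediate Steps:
$z{\left(s,M \right)} = 2 s$
$z^{3}{\left(0,-1 \right)} = \left(2 \cdot 0\right)^{3} = 0^{3} = 0$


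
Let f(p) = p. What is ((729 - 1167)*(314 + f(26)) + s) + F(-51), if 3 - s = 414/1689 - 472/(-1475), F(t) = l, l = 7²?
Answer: -2095325054/14075 ≈ -1.4887e+5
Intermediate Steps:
l = 49
F(t) = 49
s = 34271/14075 (s = 3 - (414/1689 - 472/(-1475)) = 3 - (414*(1/1689) - 472*(-1/1475)) = 3 - (138/563 + 8/25) = 3 - 1*7954/14075 = 3 - 7954/14075 = 34271/14075 ≈ 2.4349)
((729 - 1167)*(314 + f(26)) + s) + F(-51) = ((729 - 1167)*(314 + 26) + 34271/14075) + 49 = (-438*340 + 34271/14075) + 49 = (-148920 + 34271/14075) + 49 = -2096014729/14075 + 49 = -2095325054/14075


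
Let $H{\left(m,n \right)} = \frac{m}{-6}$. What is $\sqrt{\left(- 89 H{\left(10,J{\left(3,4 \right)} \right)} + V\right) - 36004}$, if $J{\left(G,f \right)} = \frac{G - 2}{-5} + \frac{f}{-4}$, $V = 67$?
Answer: $\frac{i \sqrt{322098}}{3} \approx 189.18 i$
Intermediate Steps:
$J{\left(G,f \right)} = \frac{2}{5} - \frac{f}{4} - \frac{G}{5}$ ($J{\left(G,f \right)} = \left(G - 2\right) \left(- \frac{1}{5}\right) + f \left(- \frac{1}{4}\right) = \left(-2 + G\right) \left(- \frac{1}{5}\right) - \frac{f}{4} = \left(\frac{2}{5} - \frac{G}{5}\right) - \frac{f}{4} = \frac{2}{5} - \frac{f}{4} - \frac{G}{5}$)
$H{\left(m,n \right)} = - \frac{m}{6}$ ($H{\left(m,n \right)} = m \left(- \frac{1}{6}\right) = - \frac{m}{6}$)
$\sqrt{\left(- 89 H{\left(10,J{\left(3,4 \right)} \right)} + V\right) - 36004} = \sqrt{\left(- 89 \left(\left(- \frac{1}{6}\right) 10\right) + 67\right) - 36004} = \sqrt{\left(\left(-89\right) \left(- \frac{5}{3}\right) + 67\right) - 36004} = \sqrt{\left(\frac{445}{3} + 67\right) - 36004} = \sqrt{\frac{646}{3} - 36004} = \sqrt{- \frac{107366}{3}} = \frac{i \sqrt{322098}}{3}$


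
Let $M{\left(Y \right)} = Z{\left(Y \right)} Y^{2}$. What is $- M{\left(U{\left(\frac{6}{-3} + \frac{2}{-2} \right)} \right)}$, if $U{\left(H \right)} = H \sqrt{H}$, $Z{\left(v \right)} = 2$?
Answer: $54$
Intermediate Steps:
$U{\left(H \right)} = H^{\frac{3}{2}}$
$M{\left(Y \right)} = 2 Y^{2}$
$- M{\left(U{\left(\frac{6}{-3} + \frac{2}{-2} \right)} \right)} = - 2 \left(\left(\frac{6}{-3} + \frac{2}{-2}\right)^{\frac{3}{2}}\right)^{2} = - 2 \left(\left(6 \left(- \frac{1}{3}\right) + 2 \left(- \frac{1}{2}\right)\right)^{\frac{3}{2}}\right)^{2} = - 2 \left(\left(-2 - 1\right)^{\frac{3}{2}}\right)^{2} = - 2 \left(\left(-3\right)^{\frac{3}{2}}\right)^{2} = - 2 \left(- 3 i \sqrt{3}\right)^{2} = - 2 \left(-27\right) = \left(-1\right) \left(-54\right) = 54$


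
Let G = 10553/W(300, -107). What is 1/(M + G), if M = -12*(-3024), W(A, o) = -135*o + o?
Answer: 14338/520307897 ≈ 2.7557e-5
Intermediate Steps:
W(A, o) = -134*o
G = 10553/14338 (G = 10553/((-134*(-107))) = 10553/14338 ≈ 0.73602)
M = 36288
1/(M + G) = 1/(36288 + 10553/14338) = 1/(520307897/14338) = 14338/520307897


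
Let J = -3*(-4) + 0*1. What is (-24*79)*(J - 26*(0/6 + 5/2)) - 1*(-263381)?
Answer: 363869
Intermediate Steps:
J = 12 (J = 12 + 0 = 12)
(-24*79)*(J - 26*(0/6 + 5/2)) - 1*(-263381) = (-24*79)*(12 - 26*(0/6 + 5/2)) - 1*(-263381) = -1896*(12 - 26*(0*(⅙) + 5*(½))) + 263381 = -1896*(12 - 26*(0 + 5/2)) + 263381 = -1896*(12 - 26*5/2) + 263381 = -1896*(12 - 1*65) + 263381 = -1896*(12 - 65) + 263381 = -1896*(-53) + 263381 = 100488 + 263381 = 363869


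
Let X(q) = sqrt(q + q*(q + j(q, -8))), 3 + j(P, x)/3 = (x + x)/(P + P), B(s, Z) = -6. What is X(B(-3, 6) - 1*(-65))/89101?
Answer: sqrt(2985)/89101 ≈ 0.00061318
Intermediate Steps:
j(P, x) = -9 + 3*x/P (j(P, x) = -9 + 3*((x + x)/(P + P)) = -9 + 3*((2*x)/((2*P))) = -9 + 3*((2*x)*(1/(2*P))) = -9 + 3*(x/P) = -9 + 3*x/P)
X(q) = sqrt(q + q*(-9 + q - 24/q)) (X(q) = sqrt(q + q*(q + (-9 + 3*(-8)/q))) = sqrt(q + q*(q + (-9 - 24/q))) = sqrt(q + q*(-9 + q - 24/q)))
X(B(-3, 6) - 1*(-65))/89101 = sqrt(-24 - (-6 - 1*(-65))*(8 - (-6 - 1*(-65))))/89101 = sqrt(-24 - (-6 + 65)*(8 - (-6 + 65)))*(1/89101) = sqrt(-24 - 1*59*(8 - 1*59))*(1/89101) = sqrt(-24 - 1*59*(8 - 59))*(1/89101) = sqrt(-24 - 1*59*(-51))*(1/89101) = sqrt(-24 + 3009)*(1/89101) = sqrt(2985)*(1/89101) = sqrt(2985)/89101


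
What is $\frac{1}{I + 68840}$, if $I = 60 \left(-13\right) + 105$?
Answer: $\frac{1}{68165} \approx 1.467 \cdot 10^{-5}$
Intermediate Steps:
$I = -675$ ($I = -780 + 105 = -675$)
$\frac{1}{I + 68840} = \frac{1}{-675 + 68840} = \frac{1}{68165}$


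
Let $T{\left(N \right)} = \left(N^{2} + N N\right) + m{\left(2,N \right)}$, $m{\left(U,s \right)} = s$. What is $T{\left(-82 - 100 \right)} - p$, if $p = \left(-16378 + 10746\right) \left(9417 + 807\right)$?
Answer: $57647634$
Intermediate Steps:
$T{\left(N \right)} = N + 2 N^{2}$ ($T{\left(N \right)} = \left(N^{2} + N N\right) + N = \left(N^{2} + N^{2}\right) + N = 2 N^{2} + N = N + 2 N^{2}$)
$p = -57581568$ ($p = \left(-5632\right) 10224 = -57581568$)
$T{\left(-82 - 100 \right)} - p = \left(-82 - 100\right) \left(1 + 2 \left(-82 - 100\right)\right) - -57581568 = \left(-82 - 100\right) \left(1 + 2 \left(-82 - 100\right)\right) + 57581568 = - 182 \left(1 + 2 \left(-182\right)\right) + 57581568 = - 182 \left(1 - 364\right) + 57581568 = \left(-182\right) \left(-363\right) + 57581568 = 66066 + 57581568 = 57647634$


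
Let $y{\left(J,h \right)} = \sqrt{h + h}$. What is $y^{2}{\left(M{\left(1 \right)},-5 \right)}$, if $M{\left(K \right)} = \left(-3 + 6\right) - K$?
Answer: $-10$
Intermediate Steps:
$M{\left(K \right)} = 3 - K$
$y{\left(J,h \right)} = \sqrt{2} \sqrt{h}$ ($y{\left(J,h \right)} = \sqrt{2 h} = \sqrt{2} \sqrt{h}$)
$y^{2}{\left(M{\left(1 \right)},-5 \right)} = \left(\sqrt{2} \sqrt{-5}\right)^{2} = \left(\sqrt{2} i \sqrt{5}\right)^{2} = \left(i \sqrt{10}\right)^{2} = -10$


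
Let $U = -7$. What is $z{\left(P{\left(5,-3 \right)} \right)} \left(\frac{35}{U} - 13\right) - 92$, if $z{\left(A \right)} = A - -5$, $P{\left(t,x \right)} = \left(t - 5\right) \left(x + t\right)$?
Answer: $-182$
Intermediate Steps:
$P{\left(t,x \right)} = \left(-5 + t\right) \left(t + x\right)$
$z{\left(A \right)} = 5 + A$ ($z{\left(A \right)} = A + 5 = 5 + A$)
$z{\left(P{\left(5,-3 \right)} \right)} \left(\frac{35}{U} - 13\right) - 92 = \left(5 + \left(5^{2} - 25 - -15 + 5 \left(-3\right)\right)\right) \left(\frac{35}{-7} - 13\right) - 92 = \left(5 + \left(25 - 25 + 15 - 15\right)\right) \left(35 \left(- \frac{1}{7}\right) - 13\right) - 92 = \left(5 + 0\right) \left(-5 - 13\right) - 92 = 5 \left(-18\right) - 92 = -90 - 92 = -182$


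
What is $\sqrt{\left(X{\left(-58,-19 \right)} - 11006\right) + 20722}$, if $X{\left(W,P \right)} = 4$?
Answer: $18 \sqrt{30} \approx 98.59$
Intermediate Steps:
$\sqrt{\left(X{\left(-58,-19 \right)} - 11006\right) + 20722} = \sqrt{\left(4 - 11006\right) + 20722} = \sqrt{-11002 + 20722} = \sqrt{9720} = 18 \sqrt{30}$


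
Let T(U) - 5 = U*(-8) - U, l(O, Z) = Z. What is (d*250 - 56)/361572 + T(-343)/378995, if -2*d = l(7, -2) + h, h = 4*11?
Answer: -446483423/68516990070 ≈ -0.0065164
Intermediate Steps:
h = 44
T(U) = 5 - 9*U (T(U) = 5 + (U*(-8) - U) = 5 + (-8*U - U) = 5 - 9*U)
d = -21 (d = -(-2 + 44)/2 = -1/2*42 = -21)
(d*250 - 56)/361572 + T(-343)/378995 = (-21*250 - 56)/361572 + (5 - 9*(-343))/378995 = (-5250 - 56)*(1/361572) + (5 + 3087)*(1/378995) = -5306*1/361572 + 3092*(1/378995) = -2653/180786 + 3092/378995 = -446483423/68516990070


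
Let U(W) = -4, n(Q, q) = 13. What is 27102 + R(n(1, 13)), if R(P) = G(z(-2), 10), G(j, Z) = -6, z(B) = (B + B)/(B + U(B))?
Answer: 27096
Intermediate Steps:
z(B) = 2*B/(-4 + B) (z(B) = (B + B)/(B - 4) = (2*B)/(-4 + B) = 2*B/(-4 + B))
R(P) = -6
27102 + R(n(1, 13)) = 27102 - 6 = 27096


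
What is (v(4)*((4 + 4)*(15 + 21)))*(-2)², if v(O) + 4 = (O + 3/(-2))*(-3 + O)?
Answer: -1728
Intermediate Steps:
v(O) = -4 + (-3 + O)*(-3/2 + O) (v(O) = -4 + (O + 3/(-2))*(-3 + O) = -4 + (O + 3*(-½))*(-3 + O) = -4 + (O - 3/2)*(-3 + O) = -4 + (-3/2 + O)*(-3 + O) = -4 + (-3 + O)*(-3/2 + O))
(v(4)*((4 + 4)*(15 + 21)))*(-2)² = ((½ + 4² - 9/2*4)*((4 + 4)*(15 + 21)))*(-2)² = ((½ + 16 - 18)*(8*36))*4 = -3/2*288*4 = -432*4 = -1728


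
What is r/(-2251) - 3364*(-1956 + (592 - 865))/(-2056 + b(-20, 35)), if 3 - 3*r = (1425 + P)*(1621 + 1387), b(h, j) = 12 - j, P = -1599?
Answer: -5747170697/1559943 ≈ -3684.2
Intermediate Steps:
r = 174465 (r = 1 - (1425 - 1599)*(1621 + 1387)/3 = 1 - (-58)*3008 = 1 - ⅓*(-523392) = 1 + 174464 = 174465)
r/(-2251) - 3364*(-1956 + (592 - 865))/(-2056 + b(-20, 35)) = 174465/(-2251) - 3364*(-1956 + (592 - 865))/(-2056 + (12 - 1*35)) = 174465*(-1/2251) - 3364*(-1956 - 273)/(-2056 + (12 - 35)) = -174465/2251 - 3364*(-2229/(-2056 - 23)) = -174465/2251 - 3364/((-2079*(-1/2229))) = -174465/2251 - 3364/693/743 = -174465/2251 - 3364*743/693 = -174465/2251 - 2499452/693 = -5747170697/1559943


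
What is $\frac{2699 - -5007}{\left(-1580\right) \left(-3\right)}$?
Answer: $\frac{3853}{2370} \approx 1.6257$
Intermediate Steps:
$\frac{2699 - -5007}{\left(-1580\right) \left(-3\right)} = \frac{2699 + 5007}{4740} = 7706 \cdot \frac{1}{4740} = \frac{3853}{2370}$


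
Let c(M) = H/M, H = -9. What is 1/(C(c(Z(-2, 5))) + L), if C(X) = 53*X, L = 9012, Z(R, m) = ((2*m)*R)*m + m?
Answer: 95/856617 ≈ 0.00011090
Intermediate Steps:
Z(R, m) = m + 2*R*m² (Z(R, m) = (2*R*m)*m + m = 2*R*m² + m = m + 2*R*m²)
c(M) = -9/M
1/(C(c(Z(-2, 5))) + L) = 1/(53*(-9*1/(5*(1 + 2*(-2)*5))) + 9012) = 1/(53*(-9*1/(5*(1 - 20))) + 9012) = 1/(53*(-9/(5*(-19))) + 9012) = 1/(53*(-9/(-95)) + 9012) = 1/(53*(-9*(-1/95)) + 9012) = 1/(53*(9/95) + 9012) = 1/(477/95 + 9012) = 1/(856617/95) = 95/856617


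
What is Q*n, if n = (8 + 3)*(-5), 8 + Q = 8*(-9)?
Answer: 4400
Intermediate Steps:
Q = -80 (Q = -8 + 8*(-9) = -8 - 72 = -80)
n = -55 (n = 11*(-5) = -55)
Q*n = -80*(-55) = 4400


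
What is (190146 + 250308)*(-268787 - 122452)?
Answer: -172322782506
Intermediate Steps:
(190146 + 250308)*(-268787 - 122452) = 440454*(-391239) = -172322782506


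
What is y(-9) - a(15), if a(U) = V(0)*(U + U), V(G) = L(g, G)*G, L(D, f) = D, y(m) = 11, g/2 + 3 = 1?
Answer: 11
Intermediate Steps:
g = -4 (g = -6 + 2*1 = -6 + 2 = -4)
V(G) = -4*G
a(U) = 0 (a(U) = (-4*0)*(U + U) = 0*(2*U) = 0)
y(-9) - a(15) = 11 - 1*0 = 11 + 0 = 11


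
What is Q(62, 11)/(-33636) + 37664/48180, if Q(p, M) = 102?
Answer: 4780121/6138570 ≈ 0.77870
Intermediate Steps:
Q(62, 11)/(-33636) + 37664/48180 = 102/(-33636) + 37664/48180 = 102*(-1/33636) + 37664*(1/48180) = -17/5606 + 856/1095 = 4780121/6138570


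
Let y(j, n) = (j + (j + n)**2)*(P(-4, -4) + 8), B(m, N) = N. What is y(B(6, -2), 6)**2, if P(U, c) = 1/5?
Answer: 329476/25 ≈ 13179.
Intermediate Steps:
P(U, c) = 1/5
y(j, n) = 41*j/5 + 41*(j + n)**2/5 (y(j, n) = (j + (j + n)**2)*(1/5 + 8) = (j + (j + n)**2)*(41/5) = 41*j/5 + 41*(j + n)**2/5)
y(B(6, -2), 6)**2 = ((41/5)*(-2) + 41*(-2 + 6)**2/5)**2 = (-82/5 + (41/5)*4**2)**2 = (-82/5 + (41/5)*16)**2 = (-82/5 + 656/5)**2 = (574/5)**2 = 329476/25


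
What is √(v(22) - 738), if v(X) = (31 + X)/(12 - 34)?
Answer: I*√358358/22 ≈ 27.21*I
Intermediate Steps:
v(X) = -31/22 - X/22 (v(X) = (31 + X)/(-22) = (31 + X)*(-1/22) = -31/22 - X/22)
√(v(22) - 738) = √((-31/22 - 1/22*22) - 738) = √((-31/22 - 1) - 738) = √(-53/22 - 738) = √(-16289/22) = I*√358358/22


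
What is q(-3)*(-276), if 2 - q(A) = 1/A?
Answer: -644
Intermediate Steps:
q(A) = 2 - 1/A
q(-3)*(-276) = (2 - 1/(-3))*(-276) = (2 - 1*(-⅓))*(-276) = (2 + ⅓)*(-276) = (7/3)*(-276) = -644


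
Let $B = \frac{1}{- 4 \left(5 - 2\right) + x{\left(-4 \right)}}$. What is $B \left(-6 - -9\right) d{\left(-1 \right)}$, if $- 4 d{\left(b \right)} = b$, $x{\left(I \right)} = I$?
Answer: $- \frac{3}{64} \approx -0.046875$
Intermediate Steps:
$d{\left(b \right)} = - \frac{b}{4}$
$B = - \frac{1}{16}$ ($B = \frac{1}{- 4 \left(5 - 2\right) - 4} = \frac{1}{\left(-4\right) 3 - 4} = \frac{1}{-12 - 4} = \frac{1}{-16} = - \frac{1}{16} \approx -0.0625$)
$B \left(-6 - -9\right) d{\left(-1 \right)} = - \frac{-6 - -9}{16} \left(\left(- \frac{1}{4}\right) \left(-1\right)\right) = - \frac{-6 + 9}{16} \cdot \frac{1}{4} = \left(- \frac{1}{16}\right) 3 \cdot \frac{1}{4} = \left(- \frac{3}{16}\right) \frac{1}{4} = - \frac{3}{64}$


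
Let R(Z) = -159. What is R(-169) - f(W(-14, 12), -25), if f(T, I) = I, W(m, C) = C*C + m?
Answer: -134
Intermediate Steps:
W(m, C) = m + C² (W(m, C) = C² + m = m + C²)
R(-169) - f(W(-14, 12), -25) = -159 - 1*(-25) = -159 + 25 = -134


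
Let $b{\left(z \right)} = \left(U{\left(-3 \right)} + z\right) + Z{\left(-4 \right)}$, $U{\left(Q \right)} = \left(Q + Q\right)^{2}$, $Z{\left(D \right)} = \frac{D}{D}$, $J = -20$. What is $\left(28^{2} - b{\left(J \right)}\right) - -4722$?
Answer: $5489$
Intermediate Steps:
$Z{\left(D \right)} = 1$
$U{\left(Q \right)} = 4 Q^{2}$ ($U{\left(Q \right)} = \left(2 Q\right)^{2} = 4 Q^{2}$)
$b{\left(z \right)} = 37 + z$ ($b{\left(z \right)} = \left(4 \left(-3\right)^{2} + z\right) + 1 = \left(4 \cdot 9 + z\right) + 1 = \left(36 + z\right) + 1 = 37 + z$)
$\left(28^{2} - b{\left(J \right)}\right) - -4722 = \left(28^{2} - \left(37 - 20\right)\right) - -4722 = \left(784 - 17\right) + 4722 = 767 + 4722 = 5489$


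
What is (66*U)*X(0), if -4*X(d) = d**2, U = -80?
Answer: 0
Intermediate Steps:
X(d) = -d**2/4
(66*U)*X(0) = (66*(-80))*(-1/4*0**2) = -(-1320)*0 = -5280*0 = 0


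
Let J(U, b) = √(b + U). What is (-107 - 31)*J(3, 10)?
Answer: -138*√13 ≈ -497.57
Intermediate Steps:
J(U, b) = √(U + b)
(-107 - 31)*J(3, 10) = (-107 - 31)*√(3 + 10) = -138*√13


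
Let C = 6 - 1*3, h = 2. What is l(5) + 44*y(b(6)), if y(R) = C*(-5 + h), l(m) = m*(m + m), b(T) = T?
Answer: -346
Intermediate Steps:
C = 3 (C = 6 - 3 = 3)
l(m) = 2*m² (l(m) = m*(2*m) = 2*m²)
y(R) = -9 (y(R) = 3*(-5 + 2) = 3*(-3) = -9)
l(5) + 44*y(b(6)) = 2*5² + 44*(-9) = 2*25 - 396 = 50 - 396 = -346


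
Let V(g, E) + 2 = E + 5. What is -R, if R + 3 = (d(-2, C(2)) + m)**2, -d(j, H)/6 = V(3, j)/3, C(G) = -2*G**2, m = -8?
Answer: -97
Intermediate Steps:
V(g, E) = 3 + E (V(g, E) = -2 + (E + 5) = -2 + (5 + E) = 3 + E)
d(j, H) = -6 - 2*j (d(j, H) = -6*(3 + j)/3 = -6*(1 + j/3) = -6 - 2*j)
R = 97 (R = -3 + ((-6 - 2*(-2)) - 8)**2 = -3 + ((-6 + 4) - 8)**2 = -3 + (-2 - 8)**2 = -3 + (-10)**2 = -3 + 100 = 97)
-R = -1*97 = -97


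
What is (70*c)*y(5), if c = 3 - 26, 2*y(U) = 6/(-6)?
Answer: 805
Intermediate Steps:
y(U) = -½ (y(U) = (6/(-6))/2 = (6*(-⅙))/2 = (½)*(-1) = -½)
c = -23
(70*c)*y(5) = (70*(-23))*(-½) = -1610*(-½) = 805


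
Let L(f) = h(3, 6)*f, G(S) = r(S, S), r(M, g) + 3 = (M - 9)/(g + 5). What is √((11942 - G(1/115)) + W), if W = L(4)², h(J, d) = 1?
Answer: √6890570/24 ≈ 109.37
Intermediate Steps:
r(M, g) = -3 + (-9 + M)/(5 + g) (r(M, g) = -3 + (M - 9)/(g + 5) = -3 + (-9 + M)/(5 + g))
G(S) = (-24 - 2*S)/(5 + S) (G(S) = (-24 + S - 3*S)/(5 + S) = (-24 - 2*S)/(5 + S))
L(f) = f (L(f) = 1*f = f)
W = 16 (W = 4² = 16)
√((11942 - G(1/115)) + W) = √((11942 - 2*(-12 - 1/115)/(5 + 1/115)) + 16) = √((11942 - 2*(-12 - 1*1/115)/(5 + 1/115)) + 16) = √((11942 - 2*(-12 - 1/115)/576/115) + 16) = √((11942 - 2*115*(-1381)/(576*115)) + 16) = √((11942 - 1*(-1381/288)) + 16) = √((11942 + 1381/288) + 16) = √(3440677/288 + 16) = √(3445285/288) = √6890570/24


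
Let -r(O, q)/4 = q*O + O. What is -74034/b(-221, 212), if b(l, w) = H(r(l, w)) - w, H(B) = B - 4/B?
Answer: -3485002482/8853489839 ≈ -0.39363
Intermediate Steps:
r(O, q) = -4*O - 4*O*q (r(O, q) = -4*(q*O + O) = -4*(O*q + O) = -4*(O + O*q) = -4*O - 4*O*q)
b(l, w) = -w + 1/(l*(1 + w)) - 4*l*(1 + w) (b(l, w) = (-4*l*(1 + w) - 4*(-1/(4*l*(1 + w)))) - w = (-4*l*(1 + w) - (-1)/(l*(1 + w))) - w = (-4*l*(1 + w) + 1/(l*(1 + w))) - w = (1/(l*(1 + w)) - 4*l*(1 + w)) - w = -w + 1/(l*(1 + w)) - 4*l*(1 + w))
-74034/b(-221, 212) = -74034*(-221*(1 + 212)/(1 - 1*(-221)*(1 + 212)*(212 + 4*(-221)*(1 + 212)))) = -74034*(-47073/(1 - 1*(-221)*213*(212 + 4*(-221)*213))) = -74034*(-47073/(1 - 1*(-221)*213*(212 - 188292))) = -74034*(-47073/(1 - 1*(-221)*213*(-188080))) = -74034*(-47073/(1 - 8853489840)) = -74034/((-1/221*1/213*(-8853489839))) = -74034/8853489839/47073 = -74034*47073/8853489839 = -3485002482/8853489839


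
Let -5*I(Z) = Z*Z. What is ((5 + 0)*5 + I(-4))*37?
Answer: 4033/5 ≈ 806.60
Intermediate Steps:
I(Z) = -Z**2/5 (I(Z) = -Z*Z/5 = -Z**2/5)
((5 + 0)*5 + I(-4))*37 = ((5 + 0)*5 - 1/5*(-4)**2)*37 = (5*5 - 1/5*16)*37 = (25 - 16/5)*37 = (109/5)*37 = 4033/5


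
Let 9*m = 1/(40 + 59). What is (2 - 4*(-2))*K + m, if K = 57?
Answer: 507871/891 ≈ 570.00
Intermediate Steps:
m = 1/891 (m = 1/(9*(40 + 59)) = (⅑)/99 = (⅑)*(1/99) = 1/891 ≈ 0.0011223)
(2 - 4*(-2))*K + m = (2 - 4*(-2))*57 + 1/891 = (2 + 8)*57 + 1/891 = 10*57 + 1/891 = 570 + 1/891 = 507871/891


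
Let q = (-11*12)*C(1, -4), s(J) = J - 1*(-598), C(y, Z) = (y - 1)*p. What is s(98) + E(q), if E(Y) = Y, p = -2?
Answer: 696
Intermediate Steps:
C(y, Z) = 2 - 2*y (C(y, Z) = (y - 1)*(-2) = (-1 + y)*(-2) = 2 - 2*y)
s(J) = 598 + J (s(J) = J + 598 = 598 + J)
q = 0 (q = (-11*12)*(2 - 2*1) = -132*(2 - 2) = -132*0 = 0)
s(98) + E(q) = (598 + 98) + 0 = 696 + 0 = 696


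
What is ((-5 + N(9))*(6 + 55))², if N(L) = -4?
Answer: 301401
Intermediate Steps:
((-5 + N(9))*(6 + 55))² = ((-5 - 4)*(6 + 55))² = (-9*61)² = (-549)² = 301401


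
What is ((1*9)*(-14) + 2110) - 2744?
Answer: -760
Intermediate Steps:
((1*9)*(-14) + 2110) - 2744 = (9*(-14) + 2110) - 2744 = (-126 + 2110) - 2744 = 1984 - 2744 = -760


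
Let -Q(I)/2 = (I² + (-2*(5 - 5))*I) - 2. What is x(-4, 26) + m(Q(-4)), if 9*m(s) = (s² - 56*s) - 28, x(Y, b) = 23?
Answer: 2531/9 ≈ 281.22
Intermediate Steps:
Q(I) = 4 - 2*I² (Q(I) = -2*((I² + (-2*(5 - 5))*I) - 2) = -2*((I² + (-2*0)*I) - 2) = -2*((I² + 0*I) - 2) = -2*((I² + 0) - 2) = -2*(I² - 2) = -2*(-2 + I²) = 4 - 2*I²)
m(s) = -28/9 - 56*s/9 + s²/9 (m(s) = ((s² - 56*s) - 28)/9 = (-28 + s² - 56*s)/9 = -28/9 - 56*s/9 + s²/9)
x(-4, 26) + m(Q(-4)) = 23 + (-28/9 - 56*(4 - 2*(-4)²)/9 + (4 - 2*(-4)²)²/9) = 23 + (-28/9 - 56*(4 - 2*16)/9 + (4 - 2*16)²/9) = 23 + (-28/9 - 56*(4 - 32)/9 + (4 - 32)²/9) = 23 + (-28/9 - 56/9*(-28) + (⅑)*(-28)²) = 23 + (-28/9 + 1568/9 + (⅑)*784) = 23 + (-28/9 + 1568/9 + 784/9) = 23 + 2324/9 = 2531/9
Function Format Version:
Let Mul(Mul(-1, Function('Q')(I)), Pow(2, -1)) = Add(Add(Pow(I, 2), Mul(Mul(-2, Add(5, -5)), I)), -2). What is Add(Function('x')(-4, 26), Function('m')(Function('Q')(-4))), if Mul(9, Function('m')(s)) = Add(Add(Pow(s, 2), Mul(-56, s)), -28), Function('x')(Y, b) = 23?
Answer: Rational(2531, 9) ≈ 281.22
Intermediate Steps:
Function('Q')(I) = Add(4, Mul(-2, Pow(I, 2))) (Function('Q')(I) = Mul(-2, Add(Add(Pow(I, 2), Mul(Mul(-2, Add(5, -5)), I)), -2)) = Mul(-2, Add(Add(Pow(I, 2), Mul(Mul(-2, 0), I)), -2)) = Mul(-2, Add(Add(Pow(I, 2), Mul(0, I)), -2)) = Mul(-2, Add(Add(Pow(I, 2), 0), -2)) = Mul(-2, Add(Pow(I, 2), -2)) = Mul(-2, Add(-2, Pow(I, 2))) = Add(4, Mul(-2, Pow(I, 2))))
Function('m')(s) = Add(Rational(-28, 9), Mul(Rational(-56, 9), s), Mul(Rational(1, 9), Pow(s, 2))) (Function('m')(s) = Mul(Rational(1, 9), Add(Add(Pow(s, 2), Mul(-56, s)), -28)) = Mul(Rational(1, 9), Add(-28, Pow(s, 2), Mul(-56, s))) = Add(Rational(-28, 9), Mul(Rational(-56, 9), s), Mul(Rational(1, 9), Pow(s, 2))))
Add(Function('x')(-4, 26), Function('m')(Function('Q')(-4))) = Add(23, Add(Rational(-28, 9), Mul(Rational(-56, 9), Add(4, Mul(-2, Pow(-4, 2)))), Mul(Rational(1, 9), Pow(Add(4, Mul(-2, Pow(-4, 2))), 2)))) = Add(23, Add(Rational(-28, 9), Mul(Rational(-56, 9), Add(4, Mul(-2, 16))), Mul(Rational(1, 9), Pow(Add(4, Mul(-2, 16)), 2)))) = Add(23, Add(Rational(-28, 9), Mul(Rational(-56, 9), Add(4, -32)), Mul(Rational(1, 9), Pow(Add(4, -32), 2)))) = Add(23, Add(Rational(-28, 9), Mul(Rational(-56, 9), -28), Mul(Rational(1, 9), Pow(-28, 2)))) = Add(23, Add(Rational(-28, 9), Rational(1568, 9), Mul(Rational(1, 9), 784))) = Add(23, Add(Rational(-28, 9), Rational(1568, 9), Rational(784, 9))) = Add(23, Rational(2324, 9)) = Rational(2531, 9)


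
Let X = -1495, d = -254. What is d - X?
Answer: 1241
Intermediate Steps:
d - X = -254 - 1*(-1495) = -254 + 1495 = 1241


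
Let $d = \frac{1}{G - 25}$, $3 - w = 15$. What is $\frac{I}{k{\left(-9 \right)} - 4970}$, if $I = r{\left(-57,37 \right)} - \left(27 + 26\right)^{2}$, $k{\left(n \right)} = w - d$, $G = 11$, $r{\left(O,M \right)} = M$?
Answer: $\frac{12936}{23249} \approx 0.55641$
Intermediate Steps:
$w = -12$ ($w = 3 - 15 = -12$)
$d = - \frac{1}{14}$ ($d = \frac{1}{11 - 25} = \frac{1}{-14} = - \frac{1}{14} \approx -0.071429$)
$k{\left(n \right)} = - \frac{167}{14}$ ($k{\left(n \right)} = -12 - - \frac{1}{14} = -12 + \frac{1}{14} = - \frac{167}{14}$)
$I = -2772$ ($I = 37 - \left(27 + 26\right)^{2} = 37 - 53^{2} = 37 - 2809 = -2772$)
$\frac{I}{k{\left(-9 \right)} - 4970} = - \frac{2772}{- \frac{167}{14} - 4970} = - \frac{2772}{- \frac{69747}{14}} = \left(-2772\right) \left(- \frac{14}{69747}\right) = \frac{12936}{23249}$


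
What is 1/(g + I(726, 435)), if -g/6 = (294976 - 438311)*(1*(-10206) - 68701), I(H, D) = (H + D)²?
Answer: -1/67859461149 ≈ -1.4736e-11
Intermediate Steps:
I(H, D) = (D + H)²
g = -67860809070 (g = -6*(294976 - 438311)*(1*(-10206) - 68701) = -(-860010)*(-10206 - 68701) = -(-860010)*(-78907) = -6*11310134845 = -67860809070)
1/(g + I(726, 435)) = 1/(-67860809070 + (435 + 726)²) = 1/(-67860809070 + 1161²) = 1/(-67860809070 + 1347921) = 1/(-67859461149) = -1/67859461149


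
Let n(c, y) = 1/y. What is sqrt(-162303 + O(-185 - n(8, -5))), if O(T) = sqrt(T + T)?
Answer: sqrt(-4057575 + 10*I*sqrt(2310))/5 ≈ 0.02386 + 402.87*I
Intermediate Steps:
O(T) = sqrt(2)*sqrt(T) (O(T) = sqrt(2*T) = sqrt(2)*sqrt(T))
sqrt(-162303 + O(-185 - n(8, -5))) = sqrt(-162303 + sqrt(2)*sqrt(-185 - 1/(-5))) = sqrt(-162303 + sqrt(2)*sqrt(-185 - 1*(-1/5))) = sqrt(-162303 + sqrt(2)*sqrt(-185 + 1/5)) = sqrt(-162303 + sqrt(2)*sqrt(-924/5)) = sqrt(-162303 + sqrt(2)*(2*I*sqrt(1155)/5)) = sqrt(-162303 + 2*I*sqrt(2310)/5)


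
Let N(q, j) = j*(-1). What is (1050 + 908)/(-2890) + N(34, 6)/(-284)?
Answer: -134683/205190 ≈ -0.65638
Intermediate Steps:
N(q, j) = -j
(1050 + 908)/(-2890) + N(34, 6)/(-284) = (1050 + 908)/(-2890) - 1*6/(-284) = 1958*(-1/2890) - 6*(-1/284) = -979/1445 + 3/142 = -134683/205190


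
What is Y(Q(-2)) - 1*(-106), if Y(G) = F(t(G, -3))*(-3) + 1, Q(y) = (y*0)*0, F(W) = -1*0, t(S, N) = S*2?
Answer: 107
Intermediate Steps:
t(S, N) = 2*S
F(W) = 0
Q(y) = 0 (Q(y) = 0*0 = 0)
Y(G) = 1 (Y(G) = 0*(-3) + 1 = 0 + 1 = 1)
Y(Q(-2)) - 1*(-106) = 1 - 1*(-106) = 1 + 106 = 107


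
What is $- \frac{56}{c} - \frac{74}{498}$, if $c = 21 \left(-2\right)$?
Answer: $\frac{295}{249} \approx 1.1847$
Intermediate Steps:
$c = -42$
$- \frac{56}{c} - \frac{74}{498} = - \frac{56}{-42} - \frac{74}{498} = \left(-56\right) \left(- \frac{1}{42}\right) - \frac{37}{249} = \frac{4}{3} - \frac{37}{249} = \frac{295}{249}$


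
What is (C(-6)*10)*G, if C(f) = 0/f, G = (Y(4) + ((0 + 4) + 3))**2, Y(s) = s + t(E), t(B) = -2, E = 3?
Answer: 0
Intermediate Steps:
Y(s) = -2 + s (Y(s) = s - 2 = -2 + s)
G = 81 (G = ((-2 + 4) + ((0 + 4) + 3))**2 = (2 + (4 + 3))**2 = (2 + 7)**2 = 9**2 = 81)
C(f) = 0
(C(-6)*10)*G = (0*10)*81 = 0*81 = 0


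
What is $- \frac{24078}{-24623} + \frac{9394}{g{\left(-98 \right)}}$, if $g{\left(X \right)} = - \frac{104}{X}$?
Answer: $\frac{5667683347}{640198} \approx 8853.0$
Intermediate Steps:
$- \frac{24078}{-24623} + \frac{9394}{g{\left(-98 \right)}} = - \frac{24078}{-24623} + \frac{9394}{\left(-104\right) \frac{1}{-98}} = \left(-24078\right) \left(- \frac{1}{24623}\right) + \frac{9394}{\left(-104\right) \left(- \frac{1}{98}\right)} = \frac{24078}{24623} + \frac{9394}{\frac{52}{49}} = \frac{24078}{24623} + 9394 \cdot \frac{49}{52} = \frac{24078}{24623} + \frac{230153}{26} = \frac{5667683347}{640198}$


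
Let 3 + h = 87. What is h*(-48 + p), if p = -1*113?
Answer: -13524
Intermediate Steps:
h = 84 (h = -3 + 87 = 84)
p = -113
h*(-48 + p) = 84*(-48 - 113) = 84*(-161) = -13524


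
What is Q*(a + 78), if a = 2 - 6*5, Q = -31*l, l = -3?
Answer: 4650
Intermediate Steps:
Q = 93 (Q = -31*(-3) = 93)
a = -28 (a = 2 - 30 = -28)
Q*(a + 78) = 93*(-28 + 78) = 93*50 = 4650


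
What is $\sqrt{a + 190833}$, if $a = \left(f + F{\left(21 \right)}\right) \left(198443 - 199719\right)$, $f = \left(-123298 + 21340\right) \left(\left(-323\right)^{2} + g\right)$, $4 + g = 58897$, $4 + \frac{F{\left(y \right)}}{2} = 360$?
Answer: $\sqrt{21234921632897} \approx 4.6081 \cdot 10^{6}$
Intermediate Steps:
$F{\left(y \right)} = 712$ ($F{\left(y \right)} = -8 + 2 \cdot 360 = -8 + 720 = 712$)
$g = 58893$ ($g = -4 + 58897 = 58893$)
$f = -16641788676$ ($f = \left(-123298 + 21340\right) \left(\left(-323\right)^{2} + 58893\right) = - 101958 \left(104329 + 58893\right) = \left(-101958\right) 163222 = -16641788676$)
$a = 21234921442064$ ($a = \left(-16641788676 + 712\right) \left(198443 - 199719\right) = \left(-16641787964\right) \left(-1276\right) = 21234921442064$)
$\sqrt{a + 190833} = \sqrt{21234921442064 + 190833} = \sqrt{21234921632897}$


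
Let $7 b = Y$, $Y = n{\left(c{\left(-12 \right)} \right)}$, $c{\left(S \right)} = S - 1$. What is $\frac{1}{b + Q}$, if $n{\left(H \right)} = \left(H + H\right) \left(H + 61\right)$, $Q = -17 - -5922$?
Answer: $\frac{7}{40087} \approx 0.00017462$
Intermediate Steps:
$c{\left(S \right)} = -1 + S$ ($c{\left(S \right)} = S - 1 = -1 + S$)
$Q = 5905$ ($Q = -17 + 5922 = 5905$)
$n{\left(H \right)} = 2 H \left(61 + H\right)$
$Y = -1248$ ($Y = 2 \left(-1 - 12\right) \left(61 - 13\right) = 2 \left(-13\right) \left(61 - 13\right) = 2 \left(-13\right) 48 = -1248$)
$b = - \frac{1248}{7}$ ($b = \frac{1}{7} \left(-1248\right) = - \frac{1248}{7} \approx -178.29$)
$\frac{1}{b + Q} = \frac{1}{- \frac{1248}{7} + 5905} = \frac{1}{\frac{40087}{7}} = \frac{7}{40087}$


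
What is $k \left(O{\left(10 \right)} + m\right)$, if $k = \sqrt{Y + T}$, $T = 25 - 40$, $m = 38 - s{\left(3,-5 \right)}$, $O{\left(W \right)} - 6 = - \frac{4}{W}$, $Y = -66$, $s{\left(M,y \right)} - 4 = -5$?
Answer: $\frac{2007 i}{5} \approx 401.4 i$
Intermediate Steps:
$s{\left(M,y \right)} = -1$ ($s{\left(M,y \right)} = 4 - 5 = -1$)
$O{\left(W \right)} = 6 - \frac{4}{W}$
$m = 39$ ($m = 38 - -1 = 38 + 1 = 39$)
$T = -15$ ($T = 25 - 40 = -15$)
$k = 9 i$ ($k = \sqrt{-66 - 15} = \sqrt{-81} = 9 i \approx 9.0 i$)
$k \left(O{\left(10 \right)} + m\right) = 9 i \left(\left(6 - \frac{4}{10}\right) + 39\right) = 9 i \left(\left(6 - \frac{2}{5}\right) + 39\right) = 9 i \left(\frac{28}{5} + 39\right) = 9 i \frac{223}{5} = \frac{2007 i}{5}$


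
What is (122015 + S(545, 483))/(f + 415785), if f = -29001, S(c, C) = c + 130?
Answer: 61345/193392 ≈ 0.31721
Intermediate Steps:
S(c, C) = 130 + c
(122015 + S(545, 483))/(f + 415785) = (122015 + (130 + 545))/(-29001 + 415785) = (122015 + 675)/386784 = 122690*(1/386784) = 61345/193392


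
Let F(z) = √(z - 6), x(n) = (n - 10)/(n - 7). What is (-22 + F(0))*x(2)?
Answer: -176/5 + 8*I*√6/5 ≈ -35.2 + 3.9192*I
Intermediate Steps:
x(n) = (-10 + n)/(-7 + n)
F(z) = √(-6 + z)
(-22 + F(0))*x(2) = (-22 + √(-6 + 0))*((-10 + 2)/(-7 + 2)) = (-22 + √(-6))*(-8/(-5)) = (-22 + I*√6)*(-⅕*(-8)) = (-22 + I*√6)*(8/5) = -176/5 + 8*I*√6/5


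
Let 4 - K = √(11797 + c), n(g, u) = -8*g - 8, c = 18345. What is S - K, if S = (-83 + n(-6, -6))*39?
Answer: -1681 + √30142 ≈ -1507.4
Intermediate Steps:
n(g, u) = -8 - 8*g
S = -1677 (S = (-83 + (-8 - 8*(-6)))*39 = (-83 + (-8 + 48))*39 = (-83 + 40)*39 = -43*39 = -1677)
K = 4 - √30142 (K = 4 - √(11797 + 18345) = 4 - √30142 ≈ -169.61)
S - K = -1677 - (4 - √30142) = -1677 + (-4 + √30142) = -1681 + √30142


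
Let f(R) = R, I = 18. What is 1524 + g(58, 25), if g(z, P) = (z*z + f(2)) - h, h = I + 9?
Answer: 4863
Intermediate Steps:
h = 27 (h = 18 + 9 = 27)
g(z, P) = -25 + z² (g(z, P) = (z*z + 2) - 1*27 = (z² + 2) - 27 = (2 + z²) - 27 = -25 + z²)
1524 + g(58, 25) = 1524 + (-25 + 58²) = 1524 + (-25 + 3364) = 1524 + 3339 = 4863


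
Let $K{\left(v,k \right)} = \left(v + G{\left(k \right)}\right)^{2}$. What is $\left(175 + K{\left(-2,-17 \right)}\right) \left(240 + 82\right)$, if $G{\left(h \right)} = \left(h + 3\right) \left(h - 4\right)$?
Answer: $27511358$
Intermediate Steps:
$G{\left(h \right)} = \left(-4 + h\right) \left(3 + h\right)$ ($G{\left(h \right)} = \left(3 + h\right) \left(-4 + h\right) = \left(-4 + h\right) \left(3 + h\right)$)
$K{\left(v,k \right)} = \left(-12 + v + k^{2} - k\right)^{2}$ ($K{\left(v,k \right)} = \left(v - \left(12 + k - k^{2}\right)\right)^{2} = \left(-12 + v + k^{2} - k\right)^{2}$)
$\left(175 + K{\left(-2,-17 \right)}\right) \left(240 + 82\right) = \left(175 + \left(-12 - 2 + \left(-17\right)^{2} - -17\right)^{2}\right) \left(240 + 82\right) = \left(175 + \left(-12 - 2 + 289 + 17\right)^{2}\right) 322 = \left(175 + 292^{2}\right) 322 = \left(175 + 85264\right) 322 = 85439 \cdot 322 = 27511358$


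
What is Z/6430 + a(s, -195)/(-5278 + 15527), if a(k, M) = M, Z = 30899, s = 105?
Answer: 315430001/65901070 ≈ 4.7864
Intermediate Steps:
Z/6430 + a(s, -195)/(-5278 + 15527) = 30899/6430 - 195/(-5278 + 15527) = 30899*(1/6430) - 195/10249 = 30899/6430 - 195*1/10249 = 30899/6430 - 195/10249 = 315430001/65901070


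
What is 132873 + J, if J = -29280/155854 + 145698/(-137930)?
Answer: 714084114347892/5374235555 ≈ 1.3287e+5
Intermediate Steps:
J = -6686551623/5374235555 (J = -29280*1/155854 + 145698*(-1/137930) = -14640/77927 - 72849/68965 = -6686551623/5374235555 ≈ -1.2442)
132873 + J = 132873 - 6686551623/5374235555 = 714084114347892/5374235555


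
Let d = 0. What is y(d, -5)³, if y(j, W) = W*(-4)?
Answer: 8000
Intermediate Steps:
y(j, W) = -4*W
y(d, -5)³ = (-4*(-5))³ = 20³ = 8000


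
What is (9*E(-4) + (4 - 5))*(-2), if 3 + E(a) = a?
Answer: 128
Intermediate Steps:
E(a) = -3 + a
(9*E(-4) + (4 - 5))*(-2) = (9*(-3 - 4) + (4 - 5))*(-2) = (9*(-7) - 1)*(-2) = (-63 - 1)*(-2) = -64*(-2) = 128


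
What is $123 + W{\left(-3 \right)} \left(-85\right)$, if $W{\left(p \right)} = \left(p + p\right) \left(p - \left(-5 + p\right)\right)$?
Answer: $2673$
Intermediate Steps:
$W{\left(p \right)} = 10 p$ ($W{\left(p \right)} = 2 p 5 = 10 p$)
$123 + W{\left(-3 \right)} \left(-85\right) = 123 + 10 \left(-3\right) \left(-85\right) = 123 - -2550 = 123 + 2550 = 2673$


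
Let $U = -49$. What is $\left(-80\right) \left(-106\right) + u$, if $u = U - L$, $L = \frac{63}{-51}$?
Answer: $\frac{143348}{17} \approx 8432.2$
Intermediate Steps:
$L = - \frac{21}{17}$ ($L = 63 \left(- \frac{1}{51}\right) = - \frac{21}{17} \approx -1.2353$)
$u = - \frac{812}{17}$ ($u = -49 - - \frac{21}{17} = -49 + \frac{21}{17} = - \frac{812}{17} \approx -47.765$)
$\left(-80\right) \left(-106\right) + u = \left(-80\right) \left(-106\right) - \frac{812}{17} = 8480 - \frac{812}{17} = \frac{143348}{17}$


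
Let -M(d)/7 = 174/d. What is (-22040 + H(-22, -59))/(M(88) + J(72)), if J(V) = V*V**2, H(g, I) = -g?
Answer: -968792/16422303 ≈ -0.058992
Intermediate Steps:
M(d) = -1218/d
J(V) = V**3
(-22040 + H(-22, -59))/(M(88) + J(72)) = (-22040 - 1*(-22))/(-1218/88 + 72**3) = (-22040 + 22)/(-1218*1/88 + 373248) = -22018/(-609/44 + 373248) = -22018/16422303/44 = -22018*44/16422303 = -968792/16422303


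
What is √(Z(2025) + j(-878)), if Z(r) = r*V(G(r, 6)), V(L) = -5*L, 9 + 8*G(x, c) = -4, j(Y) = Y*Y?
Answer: √12597394/4 ≈ 887.32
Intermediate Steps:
j(Y) = Y²
G(x, c) = -13/8 (G(x, c) = -9/8 + (⅛)*(-4) = -9/8 - ½ = -13/8)
Z(r) = 65*r/8 (Z(r) = r*(-5*(-13/8)) = r*(65/8) = 65*r/8)
√(Z(2025) + j(-878)) = √((65/8)*2025 + (-878)²) = √(131625/8 + 770884) = √(6298697/8) = √12597394/4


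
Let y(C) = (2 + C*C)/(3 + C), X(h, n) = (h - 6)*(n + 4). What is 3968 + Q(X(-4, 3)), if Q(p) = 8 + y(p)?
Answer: 261490/67 ≈ 3902.8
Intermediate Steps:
X(h, n) = (-6 + h)*(4 + n)
y(C) = (2 + C²)/(3 + C)
Q(p) = 8 + (2 + p²)/(3 + p)
3968 + Q(X(-4, 3)) = 3968 + (26 + (-24 - 6*3 + 4*(-4) - 4*3)² + 8*(-24 - 6*3 + 4*(-4) - 4*3))/(3 + (-24 - 6*3 + 4*(-4) - 4*3)) = 3968 + (26 + (-24 - 18 - 16 - 12)² + 8*(-24 - 18 - 16 - 12))/(3 + (-24 - 18 - 16 - 12)) = 3968 + (26 + (-70)² + 8*(-70))/(3 - 70) = 3968 + (26 + 4900 - 560)/(-67) = 3968 - 1/67*4366 = 3968 - 4366/67 = 261490/67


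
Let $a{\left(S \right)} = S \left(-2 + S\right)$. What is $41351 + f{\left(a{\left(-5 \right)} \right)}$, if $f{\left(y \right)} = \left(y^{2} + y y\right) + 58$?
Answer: $43859$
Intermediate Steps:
$f{\left(y \right)} = 58 + 2 y^{2}$ ($f{\left(y \right)} = \left(y^{2} + y^{2}\right) + 58 = 2 y^{2} + 58 = 58 + 2 y^{2}$)
$41351 + f{\left(a{\left(-5 \right)} \right)} = 41351 + \left(58 + 2 \left(- 5 \left(-2 - 5\right)\right)^{2}\right) = 41351 + \left(58 + 2 \left(\left(-5\right) \left(-7\right)\right)^{2}\right) = 41351 + \left(58 + 2 \cdot 35^{2}\right) = 41351 + \left(58 + 2 \cdot 1225\right) = 41351 + \left(58 + 2450\right) = 41351 + 2508 = 43859$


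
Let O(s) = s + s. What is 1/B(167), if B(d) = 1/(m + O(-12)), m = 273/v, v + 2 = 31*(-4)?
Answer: -157/6 ≈ -26.167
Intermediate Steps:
v = -126 (v = -2 + 31*(-4) = -2 - 124 = -126)
m = -13/6 (m = 273/(-126) = 273*(-1/126) = -13/6 ≈ -2.1667)
O(s) = 2*s
B(d) = -6/157 (B(d) = 1/(-13/6 + 2*(-12)) = 1/(-13/6 - 24) = 1/(-157/6) = -6/157)
1/B(167) = 1/(-6/157) = -157/6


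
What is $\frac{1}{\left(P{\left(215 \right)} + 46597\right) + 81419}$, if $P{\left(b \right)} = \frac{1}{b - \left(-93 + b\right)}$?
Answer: $\frac{93}{11905489} \approx 7.8115 \cdot 10^{-6}$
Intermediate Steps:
$P{\left(b \right)} = \frac{1}{93}$
$\frac{1}{\left(P{\left(215 \right)} + 46597\right) + 81419} = \frac{1}{\left(\frac{1}{93} + 46597\right) + 81419} = \frac{1}{\frac{4333522}{93} + 81419} = \frac{1}{\frac{11905489}{93}} = \frac{93}{11905489}$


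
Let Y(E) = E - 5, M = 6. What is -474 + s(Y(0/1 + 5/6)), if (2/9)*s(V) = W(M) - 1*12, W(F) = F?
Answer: -501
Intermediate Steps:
Y(E) = -5 + E
s(V) = -27 (s(V) = 9*(6 - 1*12)/2 = 9*(6 - 12)/2 = (9/2)*(-6) = -27)
-474 + s(Y(0/1 + 5/6)) = -474 - 27 = -501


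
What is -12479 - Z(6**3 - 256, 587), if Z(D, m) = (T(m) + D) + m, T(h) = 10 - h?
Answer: -12449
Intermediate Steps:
Z(D, m) = 10 + D (Z(D, m) = ((10 - m) + D) + m = (10 + D - m) + m = 10 + D)
-12479 - Z(6**3 - 256, 587) = -12479 - (10 + (6**3 - 256)) = -12479 - (10 + (216 - 256)) = -12479 - (10 - 40) = -12479 - 1*(-30) = -12479 + 30 = -12449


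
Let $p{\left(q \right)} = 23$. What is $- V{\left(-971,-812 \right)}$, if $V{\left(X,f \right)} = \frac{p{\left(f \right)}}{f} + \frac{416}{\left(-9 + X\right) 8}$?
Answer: $\frac{2313}{28420} \approx 0.081386$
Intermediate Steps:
$V{\left(X,f \right)} = \frac{23}{f} + \frac{416}{-72 + 8 X}$ ($V{\left(X,f \right)} = \frac{23}{f} + \frac{416}{\left(-9 + X\right) 8} = \frac{23}{f} + \frac{416}{-72 + 8 X}$)
$- V{\left(-971,-812 \right)} = - \frac{-207 + 23 \left(-971\right) + 52 \left(-812\right)}{\left(-812\right) \left(-9 - 971\right)} = - \frac{\left(-1\right) \left(-207 - 22333 - 42224\right)}{812 \left(-980\right)} = - \frac{\left(-1\right) \left(-1\right) \left(-64764\right)}{812 \cdot 980} = \left(-1\right) \left(- \frac{2313}{28420}\right) = \frac{2313}{28420}$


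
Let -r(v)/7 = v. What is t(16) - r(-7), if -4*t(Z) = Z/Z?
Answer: -197/4 ≈ -49.250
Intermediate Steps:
r(v) = -7*v
t(Z) = -¼ (t(Z) = -Z/(4*Z) = -¼*1 = -¼)
t(16) - r(-7) = -¼ - (-7)*(-7) = -¼ - 1*49 = -¼ - 49 = -197/4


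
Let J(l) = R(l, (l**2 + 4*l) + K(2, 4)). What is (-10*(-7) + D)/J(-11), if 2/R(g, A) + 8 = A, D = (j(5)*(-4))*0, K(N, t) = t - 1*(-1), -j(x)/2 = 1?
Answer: 2590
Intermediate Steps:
j(x) = -2 (j(x) = -2*1 = -2)
K(N, t) = 1 + t (K(N, t) = t + 1 = 1 + t)
D = 0 (D = -2*(-4)*0 = 8*0 = 0)
R(g, A) = 2/(-8 + A)
J(l) = 2/(-3 + l**2 + 4*l) (J(l) = 2/(-8 + ((l**2 + 4*l) + (1 + 4))) = 2/(-8 + ((l**2 + 4*l) + 5)) = 2/(-8 + (5 + l**2 + 4*l)) = 2/(-3 + l**2 + 4*l))
(-10*(-7) + D)/J(-11) = (-10*(-7) + 0)/((2/(-3 + (-11)**2 + 4*(-11)))) = (70 + 0)/((2/(-3 + 121 - 44))) = 70/((2/74)) = 70/((2*(1/74))) = 70/(1/37) = 70*37 = 2590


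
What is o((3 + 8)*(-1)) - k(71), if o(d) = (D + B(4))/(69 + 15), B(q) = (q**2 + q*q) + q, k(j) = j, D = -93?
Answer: -2007/28 ≈ -71.679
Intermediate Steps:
B(q) = q + 2*q**2 (B(q) = (q**2 + q**2) + q = 2*q**2 + q = q + 2*q**2)
o(d) = -19/28 (o(d) = (-93 + 4*(1 + 2*4))/(69 + 15) = (-93 + 4*(1 + 8))/84 = (-93 + 4*9)*(1/84) = (-93 + 36)*(1/84) = -57*1/84 = -19/28)
o((3 + 8)*(-1)) - k(71) = -19/28 - 1*71 = -19/28 - 71 = -2007/28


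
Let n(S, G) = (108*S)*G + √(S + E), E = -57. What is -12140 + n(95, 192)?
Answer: 1957780 + √38 ≈ 1.9578e+6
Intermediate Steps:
n(S, G) = √(-57 + S) + 108*G*S (n(S, G) = (108*S)*G + √(S - 57) = 108*G*S + √(-57 + S) = √(-57 + S) + 108*G*S)
-12140 + n(95, 192) = -12140 + (√(-57 + 95) + 108*192*95) = -12140 + (√38 + 1969920) = -12140 + (1969920 + √38) = 1957780 + √38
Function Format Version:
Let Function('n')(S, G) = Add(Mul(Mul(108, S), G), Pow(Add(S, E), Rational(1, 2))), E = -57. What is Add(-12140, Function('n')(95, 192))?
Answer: Add(1957780, Pow(38, Rational(1, 2))) ≈ 1.9578e+6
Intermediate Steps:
Function('n')(S, G) = Add(Pow(Add(-57, S), Rational(1, 2)), Mul(108, G, S)) (Function('n')(S, G) = Add(Mul(Mul(108, S), G), Pow(Add(S, -57), Rational(1, 2))) = Add(Mul(108, G, S), Pow(Add(-57, S), Rational(1, 2))) = Add(Pow(Add(-57, S), Rational(1, 2)), Mul(108, G, S)))
Add(-12140, Function('n')(95, 192)) = Add(-12140, Add(Pow(Add(-57, 95), Rational(1, 2)), Mul(108, 192, 95))) = Add(-12140, Add(Pow(38, Rational(1, 2)), 1969920)) = Add(-12140, Add(1969920, Pow(38, Rational(1, 2)))) = Add(1957780, Pow(38, Rational(1, 2)))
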